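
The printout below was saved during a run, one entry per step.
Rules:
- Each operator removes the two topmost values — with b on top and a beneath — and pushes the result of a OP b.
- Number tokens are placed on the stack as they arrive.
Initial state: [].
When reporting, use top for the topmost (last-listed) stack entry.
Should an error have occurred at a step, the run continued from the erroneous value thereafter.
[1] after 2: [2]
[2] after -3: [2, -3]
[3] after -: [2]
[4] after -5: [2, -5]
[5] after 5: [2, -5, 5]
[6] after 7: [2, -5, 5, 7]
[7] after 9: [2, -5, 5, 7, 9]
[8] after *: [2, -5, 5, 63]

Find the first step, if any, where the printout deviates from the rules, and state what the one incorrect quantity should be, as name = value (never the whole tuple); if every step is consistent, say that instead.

Recomputing the run from the initial state:
step 1: [2]
step 2: [2, -3]
step 3: [5]
step 4: [5, -5]
step 5: [5, -5, 5]
step 6: [5, -5, 5, 7]
step 7: [5, -5, 5, 7, 9]
step 8: [5, -5, 5, 63]
The first disagreement with the printout is at step 3, where the value should be top = 5.

step 3, top = 5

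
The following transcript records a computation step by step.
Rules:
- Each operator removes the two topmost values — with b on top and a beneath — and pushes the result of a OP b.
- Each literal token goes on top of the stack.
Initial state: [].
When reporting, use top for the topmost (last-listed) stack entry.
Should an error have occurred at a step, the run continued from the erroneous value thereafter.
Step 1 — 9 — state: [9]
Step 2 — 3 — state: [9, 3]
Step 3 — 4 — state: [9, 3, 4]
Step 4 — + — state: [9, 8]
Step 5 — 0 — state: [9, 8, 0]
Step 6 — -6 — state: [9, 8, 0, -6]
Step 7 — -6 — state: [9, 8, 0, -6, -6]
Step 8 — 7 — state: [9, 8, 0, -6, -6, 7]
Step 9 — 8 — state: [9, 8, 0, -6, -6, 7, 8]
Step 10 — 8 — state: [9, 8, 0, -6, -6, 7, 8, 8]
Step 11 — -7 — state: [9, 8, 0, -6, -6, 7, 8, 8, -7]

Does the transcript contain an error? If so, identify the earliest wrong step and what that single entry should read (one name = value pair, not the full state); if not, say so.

step 1: push 9: top = 9 -> confirmed correct
step 2: push 3: top = 3 -> matches
step 3: push 4: top = 4 -> confirmed correct
step 4: 3 + 4 = 7 -> the entry is off here
The audit stops at step 4: the recorded entry is wrong and should be top = 7.

step 4, top = 7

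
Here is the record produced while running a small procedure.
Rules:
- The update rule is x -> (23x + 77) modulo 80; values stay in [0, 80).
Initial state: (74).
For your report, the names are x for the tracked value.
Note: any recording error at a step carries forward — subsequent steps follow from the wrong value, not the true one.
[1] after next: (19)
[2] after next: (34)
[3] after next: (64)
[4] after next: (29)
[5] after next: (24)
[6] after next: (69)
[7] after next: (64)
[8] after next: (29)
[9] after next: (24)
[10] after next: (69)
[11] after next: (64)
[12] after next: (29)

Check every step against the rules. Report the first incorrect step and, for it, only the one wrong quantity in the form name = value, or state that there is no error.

Recomputing the run from the initial state:
step 1: x = 19
step 2: x = 34
step 3: x = 59
step 4: x = 74
step 5: x = 19
step 6: x = 34
step 7: x = 59
step 8: x = 74
step 9: x = 19
step 10: x = 34
step 11: x = 59
step 12: x = 74
The first disagreement with the record is at step 3, where the value should be x = 59.

step 3, x = 59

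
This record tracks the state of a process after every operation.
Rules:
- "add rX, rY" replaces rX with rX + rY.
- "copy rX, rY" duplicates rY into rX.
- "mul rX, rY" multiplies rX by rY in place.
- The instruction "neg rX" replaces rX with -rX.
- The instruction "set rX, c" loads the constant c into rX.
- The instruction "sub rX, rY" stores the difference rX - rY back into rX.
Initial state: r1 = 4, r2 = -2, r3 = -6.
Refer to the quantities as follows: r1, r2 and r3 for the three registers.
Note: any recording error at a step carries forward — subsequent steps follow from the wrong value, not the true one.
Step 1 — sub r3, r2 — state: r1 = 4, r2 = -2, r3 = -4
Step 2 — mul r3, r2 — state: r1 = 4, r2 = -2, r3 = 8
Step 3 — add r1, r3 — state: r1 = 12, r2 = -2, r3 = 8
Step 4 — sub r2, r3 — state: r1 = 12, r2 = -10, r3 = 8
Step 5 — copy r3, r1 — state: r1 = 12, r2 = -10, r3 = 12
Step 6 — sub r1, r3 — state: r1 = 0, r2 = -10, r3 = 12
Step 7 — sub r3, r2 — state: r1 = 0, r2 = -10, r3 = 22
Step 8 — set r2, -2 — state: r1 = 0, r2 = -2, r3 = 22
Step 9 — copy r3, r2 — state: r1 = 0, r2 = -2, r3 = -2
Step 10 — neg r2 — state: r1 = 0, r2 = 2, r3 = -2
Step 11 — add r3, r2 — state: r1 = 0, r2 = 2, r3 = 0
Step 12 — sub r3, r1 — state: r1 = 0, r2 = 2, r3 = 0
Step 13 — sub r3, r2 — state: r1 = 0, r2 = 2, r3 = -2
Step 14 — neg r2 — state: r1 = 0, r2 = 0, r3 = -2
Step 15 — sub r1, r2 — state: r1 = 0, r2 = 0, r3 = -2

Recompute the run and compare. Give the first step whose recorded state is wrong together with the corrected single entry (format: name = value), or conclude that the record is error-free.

Recomputing the run from the initial state:
step 1: r1 = 4, r2 = -2, r3 = -4
step 2: r1 = 4, r2 = -2, r3 = 8
step 3: r1 = 12, r2 = -2, r3 = 8
step 4: r1 = 12, r2 = -10, r3 = 8
step 5: r1 = 12, r2 = -10, r3 = 12
step 6: r1 = 0, r2 = -10, r3 = 12
step 7: r1 = 0, r2 = -10, r3 = 22
step 8: r1 = 0, r2 = -2, r3 = 22
step 9: r1 = 0, r2 = -2, r3 = -2
step 10: r1 = 0, r2 = 2, r3 = -2
step 11: r1 = 0, r2 = 2, r3 = 0
step 12: r1 = 0, r2 = 2, r3 = 0
step 13: r1 = 0, r2 = 2, r3 = -2
step 14: r1 = 0, r2 = -2, r3 = -2
step 15: r1 = 2, r2 = -2, r3 = -2
The first disagreement with the record is at step 14, where the value should be r2 = -2.

step 14, r2 = -2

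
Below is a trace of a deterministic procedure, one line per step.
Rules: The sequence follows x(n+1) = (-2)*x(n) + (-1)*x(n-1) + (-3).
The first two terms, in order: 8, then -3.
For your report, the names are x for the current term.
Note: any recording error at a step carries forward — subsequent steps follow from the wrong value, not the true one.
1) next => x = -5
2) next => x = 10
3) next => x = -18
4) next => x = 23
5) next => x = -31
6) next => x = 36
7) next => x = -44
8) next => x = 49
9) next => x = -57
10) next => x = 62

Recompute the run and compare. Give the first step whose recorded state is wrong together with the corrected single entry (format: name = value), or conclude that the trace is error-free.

no error

step 1: x = -2*(-3) + (-1)*(8) + (-3) = -5 -> consistent with the trace
step 2: x = -2*(-5) + (-1)*(-3) + (-3) = 10 -> checks out
step 3: x = -2*(10) + (-1)*(-5) + (-3) = -18 -> in agreement
step 4: x = -2*(-18) + (-1)*(10) + (-3) = 23 -> same as recorded
step 5: x = -2*(23) + (-1)*(-18) + (-3) = -31 -> verified
step 6: x = -2*(-31) + (-1)*(23) + (-3) = 36 -> matches
step 7: x = -2*(36) + (-1)*(-31) + (-3) = -44 -> checks out
step 8: x = -2*(-44) + (-1)*(36) + (-3) = 49 -> verified
step 9: x = -2*(49) + (-1)*(-44) + (-3) = -57 -> checks out
step 10: x = -2*(-57) + (-1)*(49) + (-3) = 62 -> matches
No step deviates from the rules.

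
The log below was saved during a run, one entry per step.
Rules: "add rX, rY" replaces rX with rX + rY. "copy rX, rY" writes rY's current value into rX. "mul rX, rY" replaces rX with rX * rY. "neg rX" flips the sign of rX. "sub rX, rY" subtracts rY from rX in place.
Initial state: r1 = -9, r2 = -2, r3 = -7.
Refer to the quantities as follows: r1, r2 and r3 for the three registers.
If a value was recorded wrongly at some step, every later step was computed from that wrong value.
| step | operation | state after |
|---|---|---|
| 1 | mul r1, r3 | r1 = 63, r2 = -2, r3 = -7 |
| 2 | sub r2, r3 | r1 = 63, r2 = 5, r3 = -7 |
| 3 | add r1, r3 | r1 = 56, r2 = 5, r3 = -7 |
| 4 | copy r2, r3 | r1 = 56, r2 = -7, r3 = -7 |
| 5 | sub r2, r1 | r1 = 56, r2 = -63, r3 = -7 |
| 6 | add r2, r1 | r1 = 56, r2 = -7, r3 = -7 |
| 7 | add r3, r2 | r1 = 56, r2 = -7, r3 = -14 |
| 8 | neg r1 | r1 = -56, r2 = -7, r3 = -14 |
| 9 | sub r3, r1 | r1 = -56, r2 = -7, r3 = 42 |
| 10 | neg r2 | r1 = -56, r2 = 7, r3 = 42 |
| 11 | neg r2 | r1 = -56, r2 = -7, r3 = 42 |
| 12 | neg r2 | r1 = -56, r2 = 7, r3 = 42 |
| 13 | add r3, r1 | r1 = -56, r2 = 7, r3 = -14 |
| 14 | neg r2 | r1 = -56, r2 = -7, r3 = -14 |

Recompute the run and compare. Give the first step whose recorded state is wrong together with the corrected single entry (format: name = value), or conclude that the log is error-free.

no error

Recomputing the run from the initial state:
step 1: r1 = 63, r2 = -2, r3 = -7
step 2: r1 = 63, r2 = 5, r3 = -7
step 3: r1 = 56, r2 = 5, r3 = -7
step 4: r1 = 56, r2 = -7, r3 = -7
step 5: r1 = 56, r2 = -63, r3 = -7
step 6: r1 = 56, r2 = -7, r3 = -7
step 7: r1 = 56, r2 = -7, r3 = -14
step 8: r1 = -56, r2 = -7, r3 = -14
step 9: r1 = -56, r2 = -7, r3 = 42
step 10: r1 = -56, r2 = 7, r3 = 42
step 11: r1 = -56, r2 = -7, r3 = 42
step 12: r1 = -56, r2 = 7, r3 = 42
step 13: r1 = -56, r2 = 7, r3 = -14
step 14: r1 = -56, r2 = -7, r3 = -14
This matches the log at every step.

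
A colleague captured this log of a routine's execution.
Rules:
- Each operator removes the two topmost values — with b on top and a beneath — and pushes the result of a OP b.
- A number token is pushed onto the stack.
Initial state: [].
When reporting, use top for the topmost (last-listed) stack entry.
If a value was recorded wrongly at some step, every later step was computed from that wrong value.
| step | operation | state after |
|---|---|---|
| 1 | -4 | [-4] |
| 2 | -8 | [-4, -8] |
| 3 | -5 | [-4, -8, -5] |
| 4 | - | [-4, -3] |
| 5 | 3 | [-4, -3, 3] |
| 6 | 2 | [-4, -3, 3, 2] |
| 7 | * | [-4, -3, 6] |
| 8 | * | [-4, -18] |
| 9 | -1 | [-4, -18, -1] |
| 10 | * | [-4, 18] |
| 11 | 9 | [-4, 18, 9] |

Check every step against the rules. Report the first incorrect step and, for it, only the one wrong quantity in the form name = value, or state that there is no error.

no error

Recomputing the run from the initial state:
step 1: [-4]
step 2: [-4, -8]
step 3: [-4, -8, -5]
step 4: [-4, -3]
step 5: [-4, -3, 3]
step 6: [-4, -3, 3, 2]
step 7: [-4, -3, 6]
step 8: [-4, -18]
step 9: [-4, -18, -1]
step 10: [-4, 18]
step 11: [-4, 18, 9]
This matches the log at every step.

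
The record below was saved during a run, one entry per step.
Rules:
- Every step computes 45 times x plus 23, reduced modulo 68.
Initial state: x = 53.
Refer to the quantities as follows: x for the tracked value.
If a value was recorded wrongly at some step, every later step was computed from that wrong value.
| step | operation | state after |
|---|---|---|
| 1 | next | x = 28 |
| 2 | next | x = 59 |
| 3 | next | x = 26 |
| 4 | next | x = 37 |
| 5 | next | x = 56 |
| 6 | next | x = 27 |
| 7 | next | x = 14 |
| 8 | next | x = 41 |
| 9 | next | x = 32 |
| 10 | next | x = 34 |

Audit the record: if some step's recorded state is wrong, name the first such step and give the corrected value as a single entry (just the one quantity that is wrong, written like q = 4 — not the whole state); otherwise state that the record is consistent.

step 1: x = (45*53 + 23) mod 68 = 28 -> agrees with the record
step 2: x = (45*28 + 23) mod 68 = 59 -> in agreement
step 3: x = (45*59 + 23) mod 68 = 26 -> same as recorded
step 4: x = (45*26 + 23) mod 68 = 37 -> consistent with the record
step 5: x = (45*37 + 23) mod 68 = 56 -> exactly as logged
step 6: x = (45*56 + 23) mod 68 = 27 -> same as recorded
step 7: x = (45*27 + 23) mod 68 = 14 -> verified
step 8: x = (45*14 + 23) mod 68 = 41 -> exactly as logged
step 9: x = (45*41 + 23) mod 68 = 32 -> checks out
step 10: x = (45*32 + 23) mod 68 = 35 -> not what was recorded
First incorrect step: 10; the correct value is x = 35.

step 10, x = 35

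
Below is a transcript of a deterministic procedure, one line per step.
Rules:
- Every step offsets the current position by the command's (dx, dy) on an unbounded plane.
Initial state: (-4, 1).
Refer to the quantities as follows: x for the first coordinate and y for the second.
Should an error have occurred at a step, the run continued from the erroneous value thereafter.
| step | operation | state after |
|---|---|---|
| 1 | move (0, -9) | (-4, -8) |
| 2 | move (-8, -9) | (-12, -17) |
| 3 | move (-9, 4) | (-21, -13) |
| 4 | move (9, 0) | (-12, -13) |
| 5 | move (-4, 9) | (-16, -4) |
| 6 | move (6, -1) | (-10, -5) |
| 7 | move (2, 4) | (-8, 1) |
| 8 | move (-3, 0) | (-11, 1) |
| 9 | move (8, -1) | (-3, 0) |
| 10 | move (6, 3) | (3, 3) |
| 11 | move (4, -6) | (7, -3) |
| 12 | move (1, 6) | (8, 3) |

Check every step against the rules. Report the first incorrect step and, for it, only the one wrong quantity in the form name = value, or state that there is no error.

Step 1: x = -4 + (0) = -4, y = 1 + (-9) = -8 — exactly as logged.
Step 2: x = -4 + (-8) = -12, y = -8 + (-9) = -17 — confirmed correct.
Step 3: x = -12 + (-9) = -21, y = -17 + (4) = -13 — same as recorded.
Step 4: x = -21 + (9) = -12, y = -13 + (0) = -13 — no discrepancy.
Step 5: x = -12 + (-4) = -16, y = -13 + (9) = -4 — confirmed correct.
Step 6: x = -16 + (6) = -10, y = -4 + (-1) = -5 — exactly as logged.
Step 7: x = -10 + (2) = -8, y = -5 + (4) = -1 — the transcript disagrees here.
Conclusion: step 7 carries the first error; the entry should be y = -1.

step 7, y = -1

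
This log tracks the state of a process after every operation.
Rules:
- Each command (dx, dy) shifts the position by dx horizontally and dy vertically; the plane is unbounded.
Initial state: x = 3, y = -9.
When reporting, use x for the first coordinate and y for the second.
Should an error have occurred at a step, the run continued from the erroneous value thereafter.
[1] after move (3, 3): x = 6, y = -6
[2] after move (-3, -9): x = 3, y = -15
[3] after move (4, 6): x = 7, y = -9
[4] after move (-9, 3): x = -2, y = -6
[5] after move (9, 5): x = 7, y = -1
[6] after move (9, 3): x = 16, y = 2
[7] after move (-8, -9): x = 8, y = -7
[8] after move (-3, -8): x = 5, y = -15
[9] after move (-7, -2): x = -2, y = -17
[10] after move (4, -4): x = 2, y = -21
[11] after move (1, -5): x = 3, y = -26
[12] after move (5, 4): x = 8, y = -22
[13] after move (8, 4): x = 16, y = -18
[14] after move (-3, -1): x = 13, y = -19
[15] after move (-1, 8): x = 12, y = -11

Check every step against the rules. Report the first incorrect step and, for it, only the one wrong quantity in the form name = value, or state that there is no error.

Recomputing the run from the initial state:
step 1: x = 6, y = -6
step 2: x = 3, y = -15
step 3: x = 7, y = -9
step 4: x = -2, y = -6
step 5: x = 7, y = -1
step 6: x = 16, y = 2
step 7: x = 8, y = -7
step 8: x = 5, y = -15
step 9: x = -2, y = -17
step 10: x = 2, y = -21
step 11: x = 3, y = -26
step 12: x = 8, y = -22
step 13: x = 16, y = -18
step 14: x = 13, y = -19
step 15: x = 12, y = -11
This matches the log at every step.

no error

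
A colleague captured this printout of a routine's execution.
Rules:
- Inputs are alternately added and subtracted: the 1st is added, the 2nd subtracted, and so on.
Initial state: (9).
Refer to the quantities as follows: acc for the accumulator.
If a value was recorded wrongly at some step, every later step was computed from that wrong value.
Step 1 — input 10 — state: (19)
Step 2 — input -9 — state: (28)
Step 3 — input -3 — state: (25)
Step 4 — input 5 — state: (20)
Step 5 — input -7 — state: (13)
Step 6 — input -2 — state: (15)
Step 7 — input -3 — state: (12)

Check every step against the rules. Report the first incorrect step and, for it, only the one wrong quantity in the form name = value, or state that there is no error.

no error

Step 1: acc = 9 + 10 = 19 — verified.
Step 2: acc = 19 - -9 = 28 — consistent with the printout.
Step 3: acc = 28 + -3 = 25 — exactly as logged.
Step 4: acc = 25 - 5 = 20 — no discrepancy.
Step 5: acc = 20 + -7 = 13 — same as recorded.
Step 6: acc = 13 - -2 = 15 — checks out.
Step 7: acc = 15 + -3 = 12 — matches.
Each recorded entry agrees with the recomputation.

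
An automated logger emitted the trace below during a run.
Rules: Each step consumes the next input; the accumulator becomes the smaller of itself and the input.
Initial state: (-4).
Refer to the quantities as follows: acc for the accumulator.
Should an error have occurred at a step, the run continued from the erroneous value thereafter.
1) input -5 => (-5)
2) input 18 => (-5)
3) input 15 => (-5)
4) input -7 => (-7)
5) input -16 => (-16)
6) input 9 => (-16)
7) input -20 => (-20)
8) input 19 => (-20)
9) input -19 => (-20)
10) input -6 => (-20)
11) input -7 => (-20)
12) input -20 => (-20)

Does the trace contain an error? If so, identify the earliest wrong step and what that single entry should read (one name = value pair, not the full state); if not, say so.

Step 1: acc = min(-4, -5) = -5 — verified.
Step 2: acc = min(-5, 18) = -5 — agrees with the trace.
Step 3: acc = min(-5, 15) = -5 — no discrepancy.
Step 4: acc = min(-5, -7) = -7 — same as recorded.
Step 5: acc = min(-7, -16) = -16 — agrees with the trace.
Step 6: acc = min(-16, 9) = -16 — no discrepancy.
Step 7: acc = min(-16, -20) = -20 — same as recorded.
Step 8: acc = min(-20, 19) = -20 — same as recorded.
Step 9: acc = min(-20, -19) = -20 — matches.
Step 10: acc = min(-20, -6) = -20 — consistent with the trace.
Step 11: acc = min(-20, -7) = -20 — matches.
Step 12: acc = min(-20, -20) = -20 — in agreement.
All entries verified; no error found.

no error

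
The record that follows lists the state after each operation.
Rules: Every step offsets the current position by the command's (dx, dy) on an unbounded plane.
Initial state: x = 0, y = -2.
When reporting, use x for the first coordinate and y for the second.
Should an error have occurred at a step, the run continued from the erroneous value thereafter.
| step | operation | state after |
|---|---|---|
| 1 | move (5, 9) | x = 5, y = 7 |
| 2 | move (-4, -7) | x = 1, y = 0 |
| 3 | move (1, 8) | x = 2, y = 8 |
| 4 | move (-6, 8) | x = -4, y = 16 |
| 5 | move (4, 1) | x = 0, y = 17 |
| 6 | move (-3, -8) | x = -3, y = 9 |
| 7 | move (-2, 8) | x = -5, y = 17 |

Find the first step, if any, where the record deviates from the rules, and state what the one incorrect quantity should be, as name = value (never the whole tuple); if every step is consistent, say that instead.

1. x = 0 + (5) = 5, y = -2 + (9) = 7 (consistent with the record)
2. x = 5 + (-4) = 1, y = 7 + (-7) = 0 (exactly as logged)
3. x = 1 + (1) = 2, y = 0 + (8) = 8 (confirmed correct)
4. x = 2 + (-6) = -4, y = 8 + (8) = 16 (agrees with the record)
5. x = -4 + (4) = 0, y = 16 + (1) = 17 (verified)
6. x = 0 + (-3) = -3, y = 17 + (-8) = 9 (exactly as logged)
7. x = -3 + (-2) = -5, y = 9 + (8) = 17 (no discrepancy)
The recomputation confirms every line.

no error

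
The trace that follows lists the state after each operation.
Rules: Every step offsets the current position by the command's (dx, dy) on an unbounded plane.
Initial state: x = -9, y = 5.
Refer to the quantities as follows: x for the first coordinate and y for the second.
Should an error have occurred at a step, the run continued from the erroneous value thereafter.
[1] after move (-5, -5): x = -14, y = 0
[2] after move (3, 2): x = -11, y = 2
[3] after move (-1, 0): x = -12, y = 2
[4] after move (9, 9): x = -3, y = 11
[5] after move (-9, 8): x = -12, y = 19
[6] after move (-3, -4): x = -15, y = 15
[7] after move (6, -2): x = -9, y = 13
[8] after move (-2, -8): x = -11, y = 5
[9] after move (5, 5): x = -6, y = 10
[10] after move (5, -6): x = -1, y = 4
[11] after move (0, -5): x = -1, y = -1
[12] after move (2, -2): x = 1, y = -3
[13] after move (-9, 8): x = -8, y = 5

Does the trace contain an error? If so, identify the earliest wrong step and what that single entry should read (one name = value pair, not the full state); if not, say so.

Recomputing the run from the initial state:
step 1: x = -14, y = 0
step 2: x = -11, y = 2
step 3: x = -12, y = 2
step 4: x = -3, y = 11
step 5: x = -12, y = 19
step 6: x = -15, y = 15
step 7: x = -9, y = 13
step 8: x = -11, y = 5
step 9: x = -6, y = 10
step 10: x = -1, y = 4
step 11: x = -1, y = -1
step 12: x = 1, y = -3
step 13: x = -8, y = 5
This matches the trace at every step.

no error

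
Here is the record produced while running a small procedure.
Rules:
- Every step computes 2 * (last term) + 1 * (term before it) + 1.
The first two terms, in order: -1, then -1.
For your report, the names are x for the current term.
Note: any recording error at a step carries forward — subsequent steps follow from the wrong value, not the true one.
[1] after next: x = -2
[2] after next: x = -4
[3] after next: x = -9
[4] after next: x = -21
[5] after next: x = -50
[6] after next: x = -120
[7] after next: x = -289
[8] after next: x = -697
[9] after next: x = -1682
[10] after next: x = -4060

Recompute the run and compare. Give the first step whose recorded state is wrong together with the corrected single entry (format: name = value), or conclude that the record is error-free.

Step 1: x = 2*(-1) + (1)*(-1) + (1) = -2 — in agreement.
Step 2: x = 2*(-2) + (1)*(-1) + (1) = -4 — checks out.
Step 3: x = 2*(-4) + (1)*(-2) + (1) = -9 — no discrepancy.
Step 4: x = 2*(-9) + (1)*(-4) + (1) = -21 — exactly as logged.
Step 5: x = 2*(-21) + (1)*(-9) + (1) = -50 — confirmed correct.
Step 6: x = 2*(-50) + (1)*(-21) + (1) = -120 — agrees with the record.
Step 7: x = 2*(-120) + (1)*(-50) + (1) = -289 — exactly as logged.
Step 8: x = 2*(-289) + (1)*(-120) + (1) = -697 — exactly as logged.
Step 9: x = 2*(-697) + (1)*(-289) + (1) = -1682 — confirmed correct.
Step 10: x = 2*(-1682) + (1)*(-697) + (1) = -4060 — checks out.
The whole run recomputes cleanly — no discrepancies.

no error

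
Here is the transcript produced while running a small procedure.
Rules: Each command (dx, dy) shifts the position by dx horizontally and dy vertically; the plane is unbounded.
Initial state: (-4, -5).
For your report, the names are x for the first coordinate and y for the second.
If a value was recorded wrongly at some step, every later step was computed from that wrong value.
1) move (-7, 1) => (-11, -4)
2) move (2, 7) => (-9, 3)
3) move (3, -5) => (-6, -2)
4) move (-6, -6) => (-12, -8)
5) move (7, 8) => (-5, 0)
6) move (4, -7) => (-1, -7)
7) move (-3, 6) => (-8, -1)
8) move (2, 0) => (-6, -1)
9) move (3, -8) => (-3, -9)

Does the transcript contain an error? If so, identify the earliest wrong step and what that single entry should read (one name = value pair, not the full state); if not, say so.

Recomputing the run from the initial state:
step 1: x = -11, y = -4
step 2: x = -9, y = 3
step 3: x = -6, y = -2
step 4: x = -12, y = -8
step 5: x = -5, y = 0
step 6: x = -1, y = -7
step 7: x = -4, y = -1
step 8: x = -2, y = -1
step 9: x = 1, y = -9
The first disagreement with the transcript is at step 7, where the value should be x = -4.

step 7, x = -4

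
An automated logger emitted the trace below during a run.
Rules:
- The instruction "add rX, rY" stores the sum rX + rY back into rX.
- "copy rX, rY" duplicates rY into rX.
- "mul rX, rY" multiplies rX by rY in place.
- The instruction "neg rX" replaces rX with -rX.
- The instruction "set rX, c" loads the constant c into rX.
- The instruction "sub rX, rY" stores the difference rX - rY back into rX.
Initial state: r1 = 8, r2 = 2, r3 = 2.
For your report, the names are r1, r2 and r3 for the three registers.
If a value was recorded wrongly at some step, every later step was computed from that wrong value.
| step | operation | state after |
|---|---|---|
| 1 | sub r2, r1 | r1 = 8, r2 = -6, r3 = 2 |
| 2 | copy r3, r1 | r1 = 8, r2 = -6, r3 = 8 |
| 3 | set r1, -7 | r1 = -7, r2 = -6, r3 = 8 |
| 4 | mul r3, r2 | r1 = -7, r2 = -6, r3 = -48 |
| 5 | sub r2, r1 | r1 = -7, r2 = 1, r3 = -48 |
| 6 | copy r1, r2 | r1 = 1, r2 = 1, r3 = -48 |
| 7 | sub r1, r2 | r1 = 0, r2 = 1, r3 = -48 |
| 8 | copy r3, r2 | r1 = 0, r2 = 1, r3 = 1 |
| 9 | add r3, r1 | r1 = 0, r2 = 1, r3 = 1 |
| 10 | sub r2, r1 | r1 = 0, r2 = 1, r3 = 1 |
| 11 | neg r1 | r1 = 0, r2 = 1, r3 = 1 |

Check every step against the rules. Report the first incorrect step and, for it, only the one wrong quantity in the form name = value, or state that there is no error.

1. r2 = 2 - 8 = -6 (same as recorded)
2. r3 = 8 (consistent with the trace)
3. r1 = -7 (in agreement)
4. r3 = 8 * -6 = -48 (same as recorded)
5. r2 = -6 - -7 = 1 (confirmed correct)
6. r1 = 1 (exactly as logged)
7. r1 = 1 - 1 = 0 (consistent with the trace)
8. r3 = 1 (exactly as logged)
9. r3 = 1 + 0 = 1 (agrees with the trace)
10. r2 = 1 - 0 = 1 (exactly as logged)
11. r1 = -(0) = 0 (confirmed correct)
The recomputation confirms every line.

no error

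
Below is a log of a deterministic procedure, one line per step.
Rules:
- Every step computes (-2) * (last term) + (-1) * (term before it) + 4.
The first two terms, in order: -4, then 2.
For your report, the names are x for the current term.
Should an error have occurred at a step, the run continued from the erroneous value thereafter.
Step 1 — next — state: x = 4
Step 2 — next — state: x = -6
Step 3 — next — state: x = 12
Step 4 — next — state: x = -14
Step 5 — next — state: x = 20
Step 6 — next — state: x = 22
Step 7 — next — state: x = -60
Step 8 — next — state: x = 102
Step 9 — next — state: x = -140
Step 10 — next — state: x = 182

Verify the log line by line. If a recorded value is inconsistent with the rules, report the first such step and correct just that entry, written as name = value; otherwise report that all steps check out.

step 6, x = -22

Recomputing the run from the initial state:
step 1: x = 4
step 2: x = -6
step 3: x = 12
step 4: x = -14
step 5: x = 20
step 6: x = -22
step 7: x = 28
step 8: x = -30
step 9: x = 36
step 10: x = -38
The first disagreement with the log is at step 6, where the value should be x = -22.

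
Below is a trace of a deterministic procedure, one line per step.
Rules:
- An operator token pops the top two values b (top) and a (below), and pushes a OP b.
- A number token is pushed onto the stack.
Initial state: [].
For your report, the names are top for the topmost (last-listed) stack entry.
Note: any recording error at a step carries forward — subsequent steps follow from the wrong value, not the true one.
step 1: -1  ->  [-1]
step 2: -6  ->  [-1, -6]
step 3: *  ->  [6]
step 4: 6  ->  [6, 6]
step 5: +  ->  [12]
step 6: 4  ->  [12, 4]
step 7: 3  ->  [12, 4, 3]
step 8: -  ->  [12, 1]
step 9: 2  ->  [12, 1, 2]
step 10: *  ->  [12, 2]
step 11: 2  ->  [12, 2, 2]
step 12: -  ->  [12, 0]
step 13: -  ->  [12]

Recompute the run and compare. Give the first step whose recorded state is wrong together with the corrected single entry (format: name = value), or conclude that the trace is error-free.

no error

Recomputing the run from the initial state:
step 1: [-1]
step 2: [-1, -6]
step 3: [6]
step 4: [6, 6]
step 5: [12]
step 6: [12, 4]
step 7: [12, 4, 3]
step 8: [12, 1]
step 9: [12, 1, 2]
step 10: [12, 2]
step 11: [12, 2, 2]
step 12: [12, 0]
step 13: [12]
This matches the trace at every step.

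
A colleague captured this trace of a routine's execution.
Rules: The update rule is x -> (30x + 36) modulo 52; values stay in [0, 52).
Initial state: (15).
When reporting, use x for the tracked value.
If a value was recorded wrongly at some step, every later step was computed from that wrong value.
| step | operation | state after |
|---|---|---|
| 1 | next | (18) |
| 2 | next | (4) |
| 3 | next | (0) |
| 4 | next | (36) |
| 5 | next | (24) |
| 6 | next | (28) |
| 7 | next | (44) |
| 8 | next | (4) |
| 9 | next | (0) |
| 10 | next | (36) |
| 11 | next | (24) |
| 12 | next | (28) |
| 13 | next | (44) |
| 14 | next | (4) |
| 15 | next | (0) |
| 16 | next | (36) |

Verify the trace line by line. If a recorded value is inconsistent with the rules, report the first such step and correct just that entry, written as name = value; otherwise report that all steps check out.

1. x = (30*15 + 36) mod 52 = 18 (confirmed correct)
2. x = (30*18 + 36) mod 52 = 4 (consistent with the trace)
3. x = (30*4 + 36) mod 52 = 0 (checks out)
4. x = (30*0 + 36) mod 52 = 36 (in agreement)
5. x = (30*36 + 36) mod 52 = 24 (verified)
6. x = (30*24 + 36) mod 52 = 28 (same as recorded)
7. x = (30*28 + 36) mod 52 = 44 (matches)
8. x = (30*44 + 36) mod 52 = 4 (matches)
9. x = (30*4 + 36) mod 52 = 0 (confirmed correct)
10. x = (30*0 + 36) mod 52 = 36 (matches)
11. x = (30*36 + 36) mod 52 = 24 (matches)
12. x = (30*24 + 36) mod 52 = 28 (agrees with the trace)
13. x = (30*28 + 36) mod 52 = 44 (verified)
14. x = (30*44 + 36) mod 52 = 4 (agrees with the trace)
15. x = (30*4 + 36) mod 52 = 0 (consistent with the trace)
16. x = (30*0 + 36) mod 52 = 36 (confirmed correct)
The recomputation confirms every line.

no error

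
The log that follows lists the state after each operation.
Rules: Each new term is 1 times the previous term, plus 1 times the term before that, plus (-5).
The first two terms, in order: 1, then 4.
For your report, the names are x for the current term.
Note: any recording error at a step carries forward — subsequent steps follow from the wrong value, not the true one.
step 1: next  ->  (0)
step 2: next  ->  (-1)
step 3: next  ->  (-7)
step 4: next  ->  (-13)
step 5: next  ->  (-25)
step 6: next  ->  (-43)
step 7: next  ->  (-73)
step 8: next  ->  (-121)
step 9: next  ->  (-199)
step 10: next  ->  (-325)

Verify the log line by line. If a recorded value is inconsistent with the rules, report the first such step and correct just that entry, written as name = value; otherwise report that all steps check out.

step 1: x = 1*(4) + (1)*(1) + (-5) = 0 -> consistent with the log
step 2: x = 1*(0) + (1)*(4) + (-5) = -1 -> checks out
step 3: x = 1*(-1) + (1)*(0) + (-5) = -6 -> the recorded entry deviates here
First incorrect step: 3; the correct value is x = -6.

step 3, x = -6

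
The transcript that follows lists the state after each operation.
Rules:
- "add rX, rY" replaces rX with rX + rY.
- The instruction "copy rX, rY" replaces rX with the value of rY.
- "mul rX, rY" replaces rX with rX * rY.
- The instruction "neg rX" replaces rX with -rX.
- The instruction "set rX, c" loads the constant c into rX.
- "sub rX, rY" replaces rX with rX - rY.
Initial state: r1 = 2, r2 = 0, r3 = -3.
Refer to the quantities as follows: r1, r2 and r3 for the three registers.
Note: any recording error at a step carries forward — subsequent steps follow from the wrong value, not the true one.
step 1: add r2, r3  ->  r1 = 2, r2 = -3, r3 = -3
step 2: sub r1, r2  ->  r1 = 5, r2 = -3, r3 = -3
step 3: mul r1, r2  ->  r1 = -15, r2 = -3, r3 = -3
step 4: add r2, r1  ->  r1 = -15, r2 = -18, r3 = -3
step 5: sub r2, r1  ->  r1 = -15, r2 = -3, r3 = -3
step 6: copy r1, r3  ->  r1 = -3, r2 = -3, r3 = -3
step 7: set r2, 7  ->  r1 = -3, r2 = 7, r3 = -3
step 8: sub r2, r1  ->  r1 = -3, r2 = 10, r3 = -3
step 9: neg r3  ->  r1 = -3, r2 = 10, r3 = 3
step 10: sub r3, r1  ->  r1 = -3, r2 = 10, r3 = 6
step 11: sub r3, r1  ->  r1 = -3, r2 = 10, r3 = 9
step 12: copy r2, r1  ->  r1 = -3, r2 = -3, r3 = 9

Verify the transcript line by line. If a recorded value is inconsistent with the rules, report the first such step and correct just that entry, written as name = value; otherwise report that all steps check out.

no error

1. r2 = 0 + -3 = -3 (no discrepancy)
2. r1 = 2 - -3 = 5 (confirmed correct)
3. r1 = 5 * -3 = -15 (matches)
4. r2 = -3 + -15 = -18 (matches)
5. r2 = -18 - -15 = -3 (confirmed correct)
6. r1 = -3 (exactly as logged)
7. r2 = 7 (matches)
8. r2 = 7 - -3 = 10 (exactly as logged)
9. r3 = -(-3) = 3 (agrees with the transcript)
10. r3 = 3 - -3 = 6 (exactly as logged)
11. r3 = 6 - -3 = 9 (checks out)
12. r2 = -3 (exactly as logged)
Each recorded entry agrees with the recomputation.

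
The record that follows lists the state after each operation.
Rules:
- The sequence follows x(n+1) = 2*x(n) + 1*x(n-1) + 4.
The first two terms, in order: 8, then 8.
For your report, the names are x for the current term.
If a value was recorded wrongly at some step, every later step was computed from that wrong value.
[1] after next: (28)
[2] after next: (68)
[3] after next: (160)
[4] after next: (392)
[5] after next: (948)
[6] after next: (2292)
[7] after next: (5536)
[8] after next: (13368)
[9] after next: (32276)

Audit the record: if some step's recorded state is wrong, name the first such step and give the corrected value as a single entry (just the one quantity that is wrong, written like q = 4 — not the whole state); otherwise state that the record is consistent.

step 3, x = 168

step 1: x = 2*(8) + (1)*(8) + (4) = 28 -> consistent with the record
step 2: x = 2*(28) + (1)*(8) + (4) = 68 -> same as recorded
step 3: x = 2*(68) + (1)*(28) + (4) = 168 -> the record disagrees here
The earliest wrong entry is at step 3: it should read x = 168.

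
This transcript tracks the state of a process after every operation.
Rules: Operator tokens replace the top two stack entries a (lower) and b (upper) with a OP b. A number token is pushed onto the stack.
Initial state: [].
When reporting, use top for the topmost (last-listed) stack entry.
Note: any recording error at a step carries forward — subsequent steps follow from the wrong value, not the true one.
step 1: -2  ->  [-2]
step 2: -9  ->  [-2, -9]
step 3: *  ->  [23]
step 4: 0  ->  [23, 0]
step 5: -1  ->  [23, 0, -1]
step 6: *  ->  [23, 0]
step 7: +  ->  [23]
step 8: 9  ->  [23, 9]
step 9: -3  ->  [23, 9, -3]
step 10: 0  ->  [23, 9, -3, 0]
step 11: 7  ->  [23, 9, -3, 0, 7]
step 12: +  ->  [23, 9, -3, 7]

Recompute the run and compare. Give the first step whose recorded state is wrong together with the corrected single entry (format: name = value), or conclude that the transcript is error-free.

step 1: push -2: top = -2 -> verified
step 2: push -9: top = -9 -> exactly as logged
step 3: -2 * -9 = 18 -> the transcript has a different value
So the first discrepancy is step 3, where the right value is top = 18.

step 3, top = 18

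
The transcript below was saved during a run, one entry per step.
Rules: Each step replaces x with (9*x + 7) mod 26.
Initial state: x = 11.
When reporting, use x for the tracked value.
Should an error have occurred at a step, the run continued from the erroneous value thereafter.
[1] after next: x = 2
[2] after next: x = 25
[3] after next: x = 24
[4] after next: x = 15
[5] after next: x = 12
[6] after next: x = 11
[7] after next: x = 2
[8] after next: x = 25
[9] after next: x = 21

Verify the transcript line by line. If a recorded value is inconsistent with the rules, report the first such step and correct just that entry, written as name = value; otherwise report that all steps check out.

Step 1: x = (9*11 + 7) mod 26 = 2 — in agreement.
Step 2: x = (9*2 + 7) mod 26 = 25 — in agreement.
Step 3: x = (9*25 + 7) mod 26 = 24 — in agreement.
Step 4: x = (9*24 + 7) mod 26 = 15 — matches.
Step 5: x = (9*15 + 7) mod 26 = 12 — same as recorded.
Step 6: x = (9*12 + 7) mod 26 = 11 — consistent with the transcript.
Step 7: x = (9*11 + 7) mod 26 = 2 — same as recorded.
Step 8: x = (9*2 + 7) mod 26 = 25 — no discrepancy.
Step 9: x = (9*25 + 7) mod 26 = 24 — this is not what the transcript shows.
That makes step 9 the first incorrect line — x = 24 is what it should show.

step 9, x = 24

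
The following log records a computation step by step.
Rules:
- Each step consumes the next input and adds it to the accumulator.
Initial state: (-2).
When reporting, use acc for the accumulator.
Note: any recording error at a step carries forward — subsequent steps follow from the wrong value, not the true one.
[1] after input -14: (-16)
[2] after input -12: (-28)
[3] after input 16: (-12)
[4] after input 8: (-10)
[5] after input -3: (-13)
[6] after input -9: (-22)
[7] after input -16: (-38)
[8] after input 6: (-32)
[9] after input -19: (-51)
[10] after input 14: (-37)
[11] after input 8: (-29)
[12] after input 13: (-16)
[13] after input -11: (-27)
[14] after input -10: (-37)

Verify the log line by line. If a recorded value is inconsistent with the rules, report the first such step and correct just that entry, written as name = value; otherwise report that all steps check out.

step 4, acc = -4

1. acc = -2 + -14 = -16 (checks out)
2. acc = -16 + -12 = -28 (agrees with the log)
3. acc = -28 + 16 = -12 (matches)
4. acc = -12 + 8 = -4 (not what was recorded)
The audit stops at step 4: the recorded entry is wrong and should be acc = -4.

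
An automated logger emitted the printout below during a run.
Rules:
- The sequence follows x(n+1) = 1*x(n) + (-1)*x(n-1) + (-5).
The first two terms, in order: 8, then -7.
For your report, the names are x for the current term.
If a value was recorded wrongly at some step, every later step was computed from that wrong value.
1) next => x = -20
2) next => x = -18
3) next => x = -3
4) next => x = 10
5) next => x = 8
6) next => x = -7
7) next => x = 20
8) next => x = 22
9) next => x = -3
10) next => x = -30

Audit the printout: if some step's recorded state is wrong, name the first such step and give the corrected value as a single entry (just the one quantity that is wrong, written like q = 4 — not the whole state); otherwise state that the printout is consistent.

step 1: x = 1*(-7) + (-1)*(8) + (-5) = -20 -> no discrepancy
step 2: x = 1*(-20) + (-1)*(-7) + (-5) = -18 -> in agreement
step 3: x = 1*(-18) + (-1)*(-20) + (-5) = -3 -> verified
step 4: x = 1*(-3) + (-1)*(-18) + (-5) = 10 -> agrees with the printout
step 5: x = 1*(10) + (-1)*(-3) + (-5) = 8 -> same as recorded
step 6: x = 1*(8) + (-1)*(10) + (-5) = -7 -> verified
step 7: x = 1*(-7) + (-1)*(8) + (-5) = -20 -> a discrepancy with the printout
The audit stops at step 7: the recorded entry is wrong and should be x = -20.

step 7, x = -20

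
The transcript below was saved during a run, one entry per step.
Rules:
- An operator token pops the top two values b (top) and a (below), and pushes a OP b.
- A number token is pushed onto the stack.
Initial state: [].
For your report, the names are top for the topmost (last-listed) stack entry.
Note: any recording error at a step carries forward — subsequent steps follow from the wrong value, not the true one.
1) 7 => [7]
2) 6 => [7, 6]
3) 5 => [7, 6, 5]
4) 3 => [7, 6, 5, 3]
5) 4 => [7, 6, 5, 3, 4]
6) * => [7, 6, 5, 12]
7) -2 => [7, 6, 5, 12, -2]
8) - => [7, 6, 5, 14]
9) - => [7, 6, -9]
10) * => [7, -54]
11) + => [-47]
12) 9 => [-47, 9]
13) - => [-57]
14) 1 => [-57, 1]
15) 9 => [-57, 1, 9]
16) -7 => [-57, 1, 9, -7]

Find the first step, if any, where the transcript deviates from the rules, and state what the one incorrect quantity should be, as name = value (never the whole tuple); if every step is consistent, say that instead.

step 13, top = -56

Recomputing the run from the initial state:
step 1: [7]
step 2: [7, 6]
step 3: [7, 6, 5]
step 4: [7, 6, 5, 3]
step 5: [7, 6, 5, 3, 4]
step 6: [7, 6, 5, 12]
step 7: [7, 6, 5, 12, -2]
step 8: [7, 6, 5, 14]
step 9: [7, 6, -9]
step 10: [7, -54]
step 11: [-47]
step 12: [-47, 9]
step 13: [-56]
step 14: [-56, 1]
step 15: [-56, 1, 9]
step 16: [-56, 1, 9, -7]
The first disagreement with the transcript is at step 13, where the value should be top = -56.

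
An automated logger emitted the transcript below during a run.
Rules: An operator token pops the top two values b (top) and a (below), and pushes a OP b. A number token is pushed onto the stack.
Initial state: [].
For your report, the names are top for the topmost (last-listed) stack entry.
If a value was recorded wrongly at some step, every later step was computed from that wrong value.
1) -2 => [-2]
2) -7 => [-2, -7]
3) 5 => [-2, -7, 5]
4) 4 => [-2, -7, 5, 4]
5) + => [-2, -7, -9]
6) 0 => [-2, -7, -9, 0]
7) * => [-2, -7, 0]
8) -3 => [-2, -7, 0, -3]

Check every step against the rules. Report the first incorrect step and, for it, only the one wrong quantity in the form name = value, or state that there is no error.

step 5, top = 9

1. push -2: top = -2 (in agreement)
2. push -7: top = -7 (no discrepancy)
3. push 5: top = 5 (checks out)
4. push 4: top = 4 (no discrepancy)
5. 5 + 4 = 9 (not what was recorded)
First incorrect step: 5; the correct value is top = 9.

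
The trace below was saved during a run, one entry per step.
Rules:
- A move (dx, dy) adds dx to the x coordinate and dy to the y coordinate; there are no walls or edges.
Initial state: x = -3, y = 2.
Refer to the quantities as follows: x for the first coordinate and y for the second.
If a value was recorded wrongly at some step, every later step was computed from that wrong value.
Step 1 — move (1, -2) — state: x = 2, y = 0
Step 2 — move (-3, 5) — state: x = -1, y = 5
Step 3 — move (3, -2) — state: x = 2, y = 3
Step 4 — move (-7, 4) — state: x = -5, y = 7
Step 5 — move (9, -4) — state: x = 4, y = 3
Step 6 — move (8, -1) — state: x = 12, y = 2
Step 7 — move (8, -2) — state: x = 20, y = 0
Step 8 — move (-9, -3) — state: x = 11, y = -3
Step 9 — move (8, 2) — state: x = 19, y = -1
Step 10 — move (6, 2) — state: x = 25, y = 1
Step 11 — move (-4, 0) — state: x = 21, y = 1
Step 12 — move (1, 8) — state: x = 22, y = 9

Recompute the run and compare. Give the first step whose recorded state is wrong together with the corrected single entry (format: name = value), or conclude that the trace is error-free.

1. x = -3 + (1) = -2, y = 2 + (-2) = 0 (a discrepancy with the trace)
That makes step 1 the first incorrect line — x = -2 is what it should show.

step 1, x = -2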